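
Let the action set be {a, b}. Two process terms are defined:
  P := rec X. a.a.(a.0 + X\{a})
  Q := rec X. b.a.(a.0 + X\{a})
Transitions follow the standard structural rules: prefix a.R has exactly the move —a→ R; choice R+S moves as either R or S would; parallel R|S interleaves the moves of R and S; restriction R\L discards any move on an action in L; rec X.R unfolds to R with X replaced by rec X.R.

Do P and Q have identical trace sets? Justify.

LTS(P): 4 reachable states
  s0 = rec X. a.a.(a.0 + X\{a}) :: -a-> s1
  s1 = a.(a.0 + (rec X. a.a.(a.0 + X\{a}))\{a}) :: -a-> s2
  s2 = a.0 + (rec X. a.a.(a.0 + X\{a}))\{a} :: -a-> s3
  s3 = 0 :: ∅
LTS(Q): 5 reachable states
  t0 = rec X. b.a.(a.0 + X\{a}) :: -b-> t1
  t1 = a.(a.0 + (rec X. b.a.(a.0 + X\{a}))\{a}) :: -a-> t2
  t2 = a.0 + (rec X. b.a.(a.0 + X\{a}))\{a} :: -a-> t3, -b-> t4
  t3 = 0 :: ∅
  t4 = (a.(a.0 + (rec X. b.a.(a.0 + X\{a}))\{a}))\{a} :: ∅
Executing a from P (initial set {s0}):
  [1] a ⇒ {s1}
  P completes σ.
Executing a from Q (initial set {t0}):
  [1] a ⇒ ∅  — Q cannot continue

traces(P) ≠ traces(Q) — witness ⟨a⟩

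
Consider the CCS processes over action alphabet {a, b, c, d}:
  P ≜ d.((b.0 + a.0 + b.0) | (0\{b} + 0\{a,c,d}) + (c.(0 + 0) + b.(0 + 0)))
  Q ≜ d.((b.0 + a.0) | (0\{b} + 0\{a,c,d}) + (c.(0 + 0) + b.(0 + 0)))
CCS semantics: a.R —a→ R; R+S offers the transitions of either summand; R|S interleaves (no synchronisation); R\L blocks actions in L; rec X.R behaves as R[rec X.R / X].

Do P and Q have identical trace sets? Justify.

P's transition system — 4 states:
  m0 = d.((b.0 + a.0 + b.0) | (0\{b} + 0\{a,c,d}) + (c.(0 + 0) + b.(0 + 0))) | ··d··> m1
  m1 = (b.0 + a.0 + b.0) | (0\{b} + 0\{a,c,d}) + (c.(0 + 0) + b.(0 + 0)) | ··a··> m2, ··b··> m2, ··b··> m3, ··c··> m3
  m2 = 0 | (0\{b} + 0\{a,c,d}) | (no moves)
  m3 = 0 + 0 | (no moves)
Q's transition system — 4 states:
  n0 = d.((b.0 + a.0) | (0\{b} + 0\{a,c,d}) + (c.(0 + 0) + b.(0 + 0))) | ··d··> n1
  n1 = (b.0 + a.0) | (0\{b} + 0\{a,c,d}) + (c.(0 + 0) + b.(0 + 0)) | ··a··> n2, ··b··> n2, ··b··> n3, ··c··> n3
  n2 = 0 | (0\{b} + 0\{a,c,d}) | (no moves)
  n3 = 0 + 0 | (no moves)
Bisimilarity quotient blocks:
  B0 = {m0, n0}
  B1 = {m1, n1}
  B2 = {m2, m3, n2, n3}
m0 ∈ B0, n0 ∈ B0 → same block
Bisimilar ⇒ trace-equivalent.

traces(P) = traces(Q)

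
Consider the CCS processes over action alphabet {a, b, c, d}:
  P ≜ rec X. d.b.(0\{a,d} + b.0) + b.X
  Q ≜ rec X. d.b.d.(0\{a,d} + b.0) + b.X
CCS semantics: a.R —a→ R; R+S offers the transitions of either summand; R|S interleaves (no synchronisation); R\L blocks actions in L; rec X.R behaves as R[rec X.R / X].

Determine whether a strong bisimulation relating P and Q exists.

NO

LTS(P): 4 reachable states
  s0 = rec X. d.b.(0\{a,d} + b.0) + b.X → -b-> s0, -d-> s1
  s1 = b.(0\{a,d} + b.0) → -b-> s2
  s2 = 0\{a,d} + b.0 → -b-> s3
  s3 = 0 → ·
LTS(Q): 5 reachable states
  t0 = rec X. d.b.d.(0\{a,d} + b.0) + b.X → -b-> t0, -d-> t1
  t1 = b.d.(0\{a,d} + b.0) → -b-> t2
  t2 = d.(0\{a,d} + b.0) → -d-> t3
  t3 = 0\{a,d} + b.0 → -b-> t4
  t4 = 0 → ·
Coarsest stable partition (strong bisimilarity classes):
  B0 = {s0}
  B1 = {s1}
  B2 = {s2, t3}
  B3 = {s3, t4}
  B4 = {t0}
  B5 = {t1}
  B6 = {t2}
s0 ∈ B0, t0 ∈ B4 → different blocks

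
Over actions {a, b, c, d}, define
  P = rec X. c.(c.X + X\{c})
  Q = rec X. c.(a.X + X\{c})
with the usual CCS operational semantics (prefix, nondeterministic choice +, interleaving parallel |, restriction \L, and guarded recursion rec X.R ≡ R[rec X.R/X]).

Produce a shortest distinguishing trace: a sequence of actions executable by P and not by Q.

Reachable graph of P (2 states):
  m0 = rec X. c.(c.X + X\{c}) :: ··c··> m1
  m1 = c.(rec X. c.(c.X + X\{c})) + (rec X. c.(c.X + X\{c}))\{c} :: ··c··> m0
Reachable graph of Q (2 states):
  n0 = rec X. c.(a.X + X\{c}) :: ··c··> n1
  n1 = a.(rec X. c.(a.X + X\{c})) + (rec X. c.(a.X + X\{c}))\{c} :: ··a··> n0
Executing cc from P (initial set {m0}):
  [1] c ⇒ {m1}
  [2] c ⇒ {m0}
  P completes σ.
Executing cc from Q (initial set {n0}):
  [1] c ⇒ {n1}
  [2] c ⇒ no successor for Q

cc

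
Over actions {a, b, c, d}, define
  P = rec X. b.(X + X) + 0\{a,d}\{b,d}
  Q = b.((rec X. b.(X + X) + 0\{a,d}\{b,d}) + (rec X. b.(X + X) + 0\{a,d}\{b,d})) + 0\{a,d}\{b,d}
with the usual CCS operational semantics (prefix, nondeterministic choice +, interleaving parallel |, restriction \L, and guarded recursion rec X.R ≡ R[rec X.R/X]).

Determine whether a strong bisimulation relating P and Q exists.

Reachable graph of P (2 states):
  m0 = rec X. b.(X + X) + 0\{a,d}\{b,d} :: -b-> m1
  m1 = (rec X. b.(X + X) + 0\{a,d}\{b,d}) + (rec X. b.(X + X) + 0\{a,d}\{b,d}) :: -b-> m1
Reachable graph of Q (2 states):
  n0 = b.((rec X. b.(X + X) + 0\{a,d}\{b,d}) + (rec X. b.(X + X) + 0\{a,d}\{b,d})) + 0\{a,d}\{b,d} :: -b-> n1
  n1 = (rec X. b.(X + X) + 0\{a,d}\{b,d}) + (rec X. b.(X + X) + 0\{a,d}\{b,d}) :: -b-> n1
Coarsest stable partition (strong bisimilarity classes):
  B0 = {m0, m1, n0, n1}
m0 ∈ B0, n0 ∈ B0 → same block

P ~ Q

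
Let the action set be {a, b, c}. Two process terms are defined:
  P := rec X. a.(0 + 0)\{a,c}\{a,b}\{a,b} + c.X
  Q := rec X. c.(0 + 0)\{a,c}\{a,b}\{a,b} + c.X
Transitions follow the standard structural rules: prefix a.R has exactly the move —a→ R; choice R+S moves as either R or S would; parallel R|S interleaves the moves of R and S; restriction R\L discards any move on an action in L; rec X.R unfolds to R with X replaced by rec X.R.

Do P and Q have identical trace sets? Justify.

LTS(P): 2 reachable states
  p0 = rec X. a.(0 + 0)\{a,c}\{a,b}\{a,b} + c.X has moves ··a··> p1, ··c··> p0
  p1 = (0 + 0)\{a,c}\{a,b}\{a,b} has moves ·
LTS(Q): 2 reachable states
  q0 = rec X. c.(0 + 0)\{a,c}\{a,b}\{a,b} + c.X has moves ··c··> q0, ··c··> q1
  q1 = (0 + 0)\{a,c}\{a,b}\{a,b} has moves ·
Trace ⟨a⟩ through P, begin at {p0}:
  [1] a ⇒ {p1}
  — P admits the full trace.
Trace ⟨a⟩ through Q, begin at {q0}:
  [1] a ⇒ ∅  — Q cannot continue

trace-distinct — witness ⟨a⟩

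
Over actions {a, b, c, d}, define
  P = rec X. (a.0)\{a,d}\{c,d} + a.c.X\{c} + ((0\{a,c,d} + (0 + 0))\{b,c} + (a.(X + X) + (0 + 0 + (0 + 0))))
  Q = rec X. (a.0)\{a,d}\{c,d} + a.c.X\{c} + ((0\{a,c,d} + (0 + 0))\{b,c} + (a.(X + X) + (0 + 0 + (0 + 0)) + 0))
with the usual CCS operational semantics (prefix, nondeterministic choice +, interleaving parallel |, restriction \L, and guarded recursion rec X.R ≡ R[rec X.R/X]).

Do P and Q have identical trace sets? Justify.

YES

P's transition system — 6 states:
  u0 = rec X. (a.0)\{a,d}\{c,d} + a.c.X\{c} + ((0\{a,c,d} + (0 + 0))\{b,c} + (a.(X + X) + (0 + 0 + (0 + 0)))) :: =a=> u1, =a=> u2
  u1 = (rec X. (a.0)\{a,d}\{c,d} + a.c.X\{c} + ((0\{a,c,d} + (0 + 0))\{b,c} + (a.(X + X) + (0 + 0 + (0 + 0))))) + (rec X. (a.0)\{a,d}\{c,d} + a.c.X\{c} + ((0\{a,c,d} + (0 + 0))\{b,c} + (a.(X + X) + (0 + 0 + (0 + 0))))) :: =a=> u1, =a=> u2
  u2 = c.(rec X. (a.0)\{a,d}\{c,d} + a.c.X\{c} + ((0\{a,c,d} + (0 + 0))\{b,c} + (a.(X + X) + (0 + 0 + (0 + 0)))))\{c} :: =c=> u3
  u3 = (rec X. (a.0)\{a,d}\{c,d} + a.c.X\{c} + ((0\{a,c,d} + (0 + 0))\{b,c} + (a.(X + X) + (0 + 0 + (0 + 0)))))\{c} :: =a=> u4, =a=> u5
  u4 = ((rec X. (a.0)\{a,d}\{c,d} + a.c.X\{c} + ((0\{a,c,d} + (0 + 0))\{b,c} + (a.(X + X) + (0 + 0 + (0 + 0))))) + (rec X. (a.0)\{a,d}\{c,d} + a.c.X\{c} + ((0\{a,c,d} + (0 + 0))\{b,c} + (a.(X + X) + (0 + 0 + (0 + 0))))))\{c} :: =a=> u4, =a=> u5
  u5 = (c.(rec X. (a.0)\{a,d}\{c,d} + a.c.X\{c} + ((0\{a,c,d} + (0 + 0))\{b,c} + (a.(X + X) + (0 + 0 + (0 + 0)))))\{c})\{c} :: ∅
Q's transition system — 6 states:
  v0 = rec X. (a.0)\{a,d}\{c,d} + a.c.X\{c} + ((0\{a,c,d} + (0 + 0))\{b,c} + (a.(X + X) + (0 + 0 + (0 + 0)) + 0)) :: =a=> v1, =a=> v2
  v1 = (rec X. (a.0)\{a,d}\{c,d} + a.c.X\{c} + ((0\{a,c,d} + (0 + 0))\{b,c} + (a.(X + X) + (0 + 0 + (0 + 0)) + 0))) + (rec X. (a.0)\{a,d}\{c,d} + a.c.X\{c} + ((0\{a,c,d} + (0 + 0))\{b,c} + (a.(X + X) + (0 + 0 + (0 + 0)) + 0))) :: =a=> v1, =a=> v2
  v2 = c.(rec X. (a.0)\{a,d}\{c,d} + a.c.X\{c} + ((0\{a,c,d} + (0 + 0))\{b,c} + (a.(X + X) + (0 + 0 + (0 + 0)) + 0)))\{c} :: =c=> v3
  v3 = (rec X. (a.0)\{a,d}\{c,d} + a.c.X\{c} + ((0\{a,c,d} + (0 + 0))\{b,c} + (a.(X + X) + (0 + 0 + (0 + 0)) + 0)))\{c} :: =a=> v4, =a=> v5
  v4 = ((rec X. (a.0)\{a,d}\{c,d} + a.c.X\{c} + ((0\{a,c,d} + (0 + 0))\{b,c} + (a.(X + X) + (0 + 0 + (0 + 0)) + 0))) + (rec X. (a.0)\{a,d}\{c,d} + a.c.X\{c} + ((0\{a,c,d} + (0 + 0))\{b,c} + (a.(X + X) + (0 + 0 + (0 + 0)) + 0))))\{c} :: =a=> v4, =a=> v5
  v5 = (c.(rec X. (a.0)\{a,d}\{c,d} + a.c.X\{c} + ((0\{a,c,d} + (0 + 0))\{b,c} + (a.(X + X) + (0 + 0 + (0 + 0)) + 0)))\{c})\{c} :: ∅
Partition-refinement fixed point:
  B0 = {u0, u1, v0, v1}
  B1 = {u2, v2}
  B2 = {u3, u4, v3, v4}
  B3 = {u5, v5}
u0 ∈ B0, v0 ∈ B0 → same block
Bisimilar ⇒ trace-equivalent.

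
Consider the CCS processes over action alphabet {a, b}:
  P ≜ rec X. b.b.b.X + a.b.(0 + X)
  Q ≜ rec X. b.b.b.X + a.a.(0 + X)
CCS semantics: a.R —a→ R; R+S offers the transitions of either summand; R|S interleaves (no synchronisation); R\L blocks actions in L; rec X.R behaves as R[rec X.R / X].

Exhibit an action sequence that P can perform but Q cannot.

P's transition system — 5 states:
  m0 = rec X. b.b.b.X + a.b.(0 + X) has moves --a--▸ m1, --b--▸ m2
  m1 = b.(0 + (rec X. b.b.b.X + a.b.(0 + X))) has moves --b--▸ m3
  m2 = b.b.(rec X. b.b.b.X + a.b.(0 + X)) has moves --b--▸ m4
  m3 = 0 + (rec X. b.b.b.X + a.b.(0 + X)) has moves --a--▸ m1, --b--▸ m2
  m4 = b.(rec X. b.b.b.X + a.b.(0 + X)) has moves --b--▸ m0
Q's transition system — 5 states:
  n0 = rec X. b.b.b.X + a.a.(0 + X) has moves --a--▸ n1, --b--▸ n2
  n1 = a.(0 + (rec X. b.b.b.X + a.a.(0 + X))) has moves --a--▸ n3
  n2 = b.b.(rec X. b.b.b.X + a.a.(0 + X)) has moves --b--▸ n4
  n3 = 0 + (rec X. b.b.b.X + a.a.(0 + X)) has moves --a--▸ n1, --b--▸ n2
  n4 = b.(rec X. b.b.b.X + a.a.(0 + X)) has moves --b--▸ n0
Run σ = ⟨ab⟩ on P: start {m0}
  after a @ step 1: {m1}
  after b @ step 2: {m3}
  ✓ P
Run σ = ⟨ab⟩ on Q: start {n0}
  after a @ step 1: {n1}
  after b @ step 2: no successor for Q

ab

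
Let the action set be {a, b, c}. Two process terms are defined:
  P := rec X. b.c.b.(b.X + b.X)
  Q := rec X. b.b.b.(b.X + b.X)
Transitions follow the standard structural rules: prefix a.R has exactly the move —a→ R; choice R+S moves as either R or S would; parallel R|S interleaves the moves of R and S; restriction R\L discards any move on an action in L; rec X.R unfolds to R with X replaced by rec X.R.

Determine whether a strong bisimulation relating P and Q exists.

Reachable graph of P (4 states):
  p0 = rec X. b.c.b.(b.X + b.X) → —b→ p1
  p1 = c.b.(b.(rec X. b.c.b.(b.X + b.X)) + b.(rec X. b.c.b.(b.X + b.X))) → —c→ p2
  p2 = b.(b.(rec X. b.c.b.(b.X + b.X)) + b.(rec X. b.c.b.(b.X + b.X))) → —b→ p3
  p3 = b.(rec X. b.c.b.(b.X + b.X)) + b.(rec X. b.c.b.(b.X + b.X)) → —b→ p0
Reachable graph of Q (4 states):
  q0 = rec X. b.b.b.(b.X + b.X) → —b→ q1
  q1 = b.b.(b.(rec X. b.b.b.(b.X + b.X)) + b.(rec X. b.b.b.(b.X + b.X))) → —b→ q2
  q2 = b.(b.(rec X. b.b.b.(b.X + b.X)) + b.(rec X. b.b.b.(b.X + b.X))) → —b→ q3
  q3 = b.(rec X. b.b.b.(b.X + b.X)) + b.(rec X. b.b.b.(b.X + b.X)) → —b→ q0
Bisimilarity quotient blocks:
  B0 = {p0}
  B1 = {p1}
  B2 = {p2}
  B3 = {p3}
  B4 = {q0, q1, q2, q3}
p0 ∈ B0, q0 ∈ B4 → different blocks

not bisimilar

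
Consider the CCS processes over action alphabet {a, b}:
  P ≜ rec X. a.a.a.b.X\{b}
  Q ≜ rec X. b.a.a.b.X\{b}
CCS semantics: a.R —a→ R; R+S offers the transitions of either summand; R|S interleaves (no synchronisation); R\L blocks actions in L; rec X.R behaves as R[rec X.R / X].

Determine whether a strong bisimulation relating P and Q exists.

P ≁ Q

Reachable graph of P (8 states):
  m0 = rec X. a.a.a.b.X\{b} ⊢ --a--▸ m1
  m1 = a.a.b.(rec X. a.a.a.b.X\{b})\{b} ⊢ --a--▸ m2
  m2 = a.b.(rec X. a.a.a.b.X\{b})\{b} ⊢ --a--▸ m3
  m3 = b.(rec X. a.a.a.b.X\{b})\{b} ⊢ --b--▸ m4
  m4 = (rec X. a.a.a.b.X\{b})\{b} ⊢ --a--▸ m5
  m5 = (a.a.b.(rec X. a.a.a.b.X\{b})\{b})\{b} ⊢ --a--▸ m6
  m6 = (a.b.(rec X. a.a.a.b.X\{b})\{b})\{b} ⊢ --a--▸ m7
  m7 = (b.(rec X. a.a.a.b.X\{b})\{b})\{b} ⊢ ∅
Reachable graph of Q (5 states):
  n0 = rec X. b.a.a.b.X\{b} ⊢ --b--▸ n1
  n1 = a.a.b.(rec X. b.a.a.b.X\{b})\{b} ⊢ --a--▸ n2
  n2 = a.b.(rec X. b.a.a.b.X\{b})\{b} ⊢ --a--▸ n3
  n3 = b.(rec X. b.a.a.b.X\{b})\{b} ⊢ --b--▸ n4
  n4 = (rec X. b.a.a.b.X\{b})\{b} ⊢ ∅
Coarsest stable partition (strong bisimilarity classes):
  B0 = {m0}
  B1 = {m1}
  B2 = {m2}
  B3 = {m3}
  B4 = {m4}
  B5 = {m5}
  B6 = {m6}
  B7 = {m7, n4}
  B8 = {n0}
  B9 = {n1}
  B10 = {n2}
  B11 = {n3}
m0 ∈ B0, n0 ∈ B8 → different blocks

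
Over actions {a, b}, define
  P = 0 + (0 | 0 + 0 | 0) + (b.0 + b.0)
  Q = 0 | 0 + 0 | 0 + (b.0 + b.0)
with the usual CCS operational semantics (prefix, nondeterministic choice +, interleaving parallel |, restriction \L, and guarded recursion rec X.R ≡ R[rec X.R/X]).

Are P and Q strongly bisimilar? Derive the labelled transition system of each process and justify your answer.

YES

Reachable graph of P (2 states):
  p0 = 0 + (0 | 0 + 0 | 0) + (b.0 + b.0) ⊢ --b--▸ p1
  p1 = 0 ⊢ ∅
Reachable graph of Q (2 states):
  q0 = 0 | 0 + 0 | 0 + (b.0 + b.0) ⊢ --b--▸ q1
  q1 = 0 ⊢ ∅
Partition-refinement fixed point:
  B0 = {p0, q0}
  B1 = {p1, q1}
p0 ∈ B0, q0 ∈ B0 → same block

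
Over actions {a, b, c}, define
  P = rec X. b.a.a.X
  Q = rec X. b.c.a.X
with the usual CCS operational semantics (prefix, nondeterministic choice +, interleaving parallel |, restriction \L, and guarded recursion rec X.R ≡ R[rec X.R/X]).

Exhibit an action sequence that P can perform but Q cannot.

ba

Reachable graph of P (3 states):
  m0 = rec X. b.a.a.X has moves =b=> m1
  m1 = a.a.(rec X. b.a.a.X) has moves =a=> m2
  m2 = a.(rec X. b.a.a.X) has moves =a=> m0
Reachable graph of Q (3 states):
  n0 = rec X. b.c.a.X has moves =b=> n1
  n1 = c.a.(rec X. b.c.a.X) has moves =c=> n2
  n2 = a.(rec X. b.c.a.X) has moves =a=> n0
Run σ = ⟨ba⟩ on P: start {m0}
  [1] b ⇒ {m1}
  [2] a ⇒ {m2}
  — P admits the full trace.
Run σ = ⟨ba⟩ on Q: start {n0}
  [1] b ⇒ {n1}
  [2] a ⇒ no successor for Q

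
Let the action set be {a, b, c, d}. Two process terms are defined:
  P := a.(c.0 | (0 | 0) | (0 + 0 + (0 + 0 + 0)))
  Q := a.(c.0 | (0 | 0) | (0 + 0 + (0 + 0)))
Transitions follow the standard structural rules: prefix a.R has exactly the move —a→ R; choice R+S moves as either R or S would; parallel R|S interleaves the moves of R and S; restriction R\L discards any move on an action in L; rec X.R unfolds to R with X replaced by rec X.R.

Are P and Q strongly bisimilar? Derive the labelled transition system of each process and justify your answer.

P's transition system — 3 states:
  s0 = a.(c.0 | (0 | 0) | (0 + 0 + (0 + 0 + 0))) ⊢ -a-> s1
  s1 = c.0 | (0 | 0) | (0 + 0 + (0 + 0 + 0)) ⊢ -c-> s2
  s2 = 0 | (0 | 0) | (0 + 0 + (0 + 0 + 0)) ⊢ stopped
Q's transition system — 3 states:
  t0 = a.(c.0 | (0 | 0) | (0 + 0 + (0 + 0))) ⊢ -a-> t1
  t1 = c.0 | (0 | 0) | (0 + 0 + (0 + 0)) ⊢ -c-> t2
  t2 = 0 | (0 | 0) | (0 + 0 + (0 + 0)) ⊢ stopped
Partition-refinement fixed point:
  B0 = {s0, t0}
  B1 = {s1, t1}
  B2 = {s2, t2}
s0 ∈ B0, t0 ∈ B0 → same block

P ~ Q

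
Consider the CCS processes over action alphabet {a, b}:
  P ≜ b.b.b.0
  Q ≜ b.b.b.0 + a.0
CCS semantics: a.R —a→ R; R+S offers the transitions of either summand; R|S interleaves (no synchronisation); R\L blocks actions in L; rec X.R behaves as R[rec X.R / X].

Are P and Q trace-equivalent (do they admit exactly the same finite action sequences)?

Reachable graph of P (4 states):
  p0 = b.b.b.0 | -b-> p1
  p1 = b.b.0 | -b-> p2
  p2 = b.0 | -b-> p3
  p3 = 0 | stopped
Reachable graph of Q (4 states):
  q0 = b.b.b.0 + a.0 | -a-> q1, -b-> q2
  q1 = 0 | stopped
  q2 = b.b.0 | -b-> q3
  q3 = b.0 | -b-> q1
Executing a from Q (initial set {q0}):
  after a @ step 1: {q1}
  Q completes σ.
Executing a from P (initial set {p0}):
  after a @ step 1: ∅ (P stuck)

traces(P) ≠ traces(Q) — witness ⟨a⟩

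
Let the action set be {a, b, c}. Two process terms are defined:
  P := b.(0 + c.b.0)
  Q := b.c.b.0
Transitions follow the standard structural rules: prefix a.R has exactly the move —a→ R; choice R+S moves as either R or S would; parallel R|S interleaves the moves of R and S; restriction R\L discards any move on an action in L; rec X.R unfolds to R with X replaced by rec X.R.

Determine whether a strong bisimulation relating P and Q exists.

YES

Reachable graph of P (4 states):
  s0 = b.(0 + c.b.0) has moves ··b··> s1
  s1 = 0 + c.b.0 has moves ··c··> s2
  s2 = b.0 has moves ··b··> s3
  s3 = 0 has moves stopped
Reachable graph of Q (4 states):
  t0 = b.c.b.0 has moves ··b··> t1
  t1 = c.b.0 has moves ··c··> t2
  t2 = b.0 has moves ··b··> t3
  t3 = 0 has moves stopped
Bisimilarity quotient blocks:
  B0 = {s0, t0}
  B1 = {s1, t1}
  B2 = {s2, t2}
  B3 = {s3, t3}
s0 ∈ B0, t0 ∈ B0 → same block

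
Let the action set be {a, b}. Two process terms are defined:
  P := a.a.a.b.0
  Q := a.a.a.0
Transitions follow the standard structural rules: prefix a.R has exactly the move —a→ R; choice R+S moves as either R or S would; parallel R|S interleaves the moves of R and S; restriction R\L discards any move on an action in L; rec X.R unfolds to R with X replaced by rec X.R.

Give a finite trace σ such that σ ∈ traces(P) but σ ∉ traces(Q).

P's transition system — 5 states:
  u0 = a.a.a.b.0 ⊢ ··a··> u1
  u1 = a.a.b.0 ⊢ ··a··> u2
  u2 = a.b.0 ⊢ ··a··> u3
  u3 = b.0 ⊢ ··b··> u4
  u4 = 0 ⊢ ·
Q's transition system — 4 states:
  v0 = a.a.a.0 ⊢ ··a··> v1
  v1 = a.a.0 ⊢ ··a··> v2
  v2 = a.0 ⊢ ··a··> v3
  v3 = 0 ⊢ ·
Run σ = ⟨aaab⟩ on P: start {u0}
  step 1 (a): {u1}
  step 2 (a): {u2}
  step 3 (a): {u3}
  step 4 (b): {u4}
  ✓ P
Run σ = ⟨aaab⟩ on Q: start {v0}
  step 1 (a): {v1}
  step 2 (a): {v2}
  step 3 (a): {v3}
  step 4 (b): ∅  — Q cannot continue

aaab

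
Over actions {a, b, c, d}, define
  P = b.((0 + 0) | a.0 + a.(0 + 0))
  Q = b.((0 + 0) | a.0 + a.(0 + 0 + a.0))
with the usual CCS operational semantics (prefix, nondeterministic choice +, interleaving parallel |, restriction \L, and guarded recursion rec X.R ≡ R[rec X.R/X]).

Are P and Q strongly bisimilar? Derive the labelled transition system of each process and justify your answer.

NO

Reachable graph of P (4 states):
  s0 = b.((0 + 0) | a.0 + a.(0 + 0)) → -b-> s1
  s1 = (0 + 0) | a.0 + a.(0 + 0) → -a-> s2, -a-> s3
  s2 = (0 + 0) | 0 → (no moves)
  s3 = 0 + 0 → (no moves)
Reachable graph of Q (5 states):
  t0 = b.((0 + 0) | a.0 + a.(0 + 0 + a.0)) → -b-> t1
  t1 = (0 + 0) | a.0 + a.(0 + 0 + a.0) → -a-> t2, -a-> t3
  t2 = (0 + 0) | 0 → (no moves)
  t3 = 0 + 0 + a.0 → -a-> t4
  t4 = 0 → (no moves)
Partition-refinement fixed point:
  B0 = {s0}
  B1 = {s1, t3}
  B2 = {s2, s3, t2, t4}
  B3 = {t0}
  B4 = {t1}
s0 ∈ B0, t0 ∈ B3 → different blocks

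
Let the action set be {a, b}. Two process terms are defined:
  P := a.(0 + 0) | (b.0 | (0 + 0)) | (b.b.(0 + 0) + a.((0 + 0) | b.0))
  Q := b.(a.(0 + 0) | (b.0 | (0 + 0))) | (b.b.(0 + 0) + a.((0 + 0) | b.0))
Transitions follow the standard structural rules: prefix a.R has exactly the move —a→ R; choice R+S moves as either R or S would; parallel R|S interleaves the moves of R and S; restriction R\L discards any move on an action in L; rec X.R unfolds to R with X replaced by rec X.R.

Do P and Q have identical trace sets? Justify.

traces(P) ≠ traces(Q) — witness ⟨aa⟩

LTS(P): 20 reachable states
  s0 = a.(0 + 0) | (b.0 | (0 + 0)) | (b.b.(0 + 0) + a.((0 + 0) | b.0)) | ··a··> s1, ··a··> s2, ··b··> s3, ··b··> s4
  s1 = (0 + 0) | (b.0 | (0 + 0)) | (b.b.(0 + 0) + a.((0 + 0) | b.0)) | ··a··> s5, ··b··> s6, ··b··> s7
  s2 = a.(0 + 0) | (b.0 | (0 + 0)) | ((0 + 0) | b.0) | ··a··> s5, ··b··> s8, ··b··> s9
  s3 = a.(0 + 0) | (0 | (0 + 0)) | (b.b.(0 + 0) + a.((0 + 0) | b.0)) | ··a··> s6, ··a··> s8, ··b··> s10
  s4 = a.(0 + 0) | (b.0 | (0 + 0)) | b.(0 + 0) | ··a··> s7, ··b··> s10, ··b··> s11
  s5 = (0 + 0) | (b.0 | (0 + 0)) | ((0 + 0) | b.0) | ··b··> s12, ··b··> s13
  s6 = (0 + 0) | (0 | (0 + 0)) | (b.b.(0 + 0) + a.((0 + 0) | b.0)) | ··a··> s12, ··b··> s14
  s7 = (0 + 0) | (b.0 | (0 + 0)) | b.(0 + 0) | ··b··> s14, ··b··> s15
  s8 = a.(0 + 0) | (0 | (0 + 0)) | ((0 + 0) | b.0) | ··a··> s12, ··b··> s16
  s9 = a.(0 + 0) | (b.0 | (0 + 0)) | ((0 + 0) | 0) | ··a··> s13, ··b··> s16
  s10 = a.(0 + 0) | (0 | (0 + 0)) | b.(0 + 0) | ··a··> s14, ··b··> s17
  s11 = a.(0 + 0) | (b.0 | (0 + 0)) | (0 + 0) | ··a··> s15, ··b··> s17
  s12 = (0 + 0) | (0 | (0 + 0)) | ((0 + 0) | b.0) | ··b··> s18
  s13 = (0 + 0) | (b.0 | (0 + 0)) | ((0 + 0) | 0) | ··b··> s18
  s14 = (0 + 0) | (0 | (0 + 0)) | b.(0 + 0) | ··b··> s19
  s15 = (0 + 0) | (b.0 | (0 + 0)) | (0 + 0) | ··b··> s19
  s16 = a.(0 + 0) | (0 | (0 + 0)) | ((0 + 0) | 0) | ··a··> s18
  s17 = a.(0 + 0) | (0 | (0 + 0)) | (0 + 0) | ··a··> s19
  s18 = (0 + 0) | (0 | (0 + 0)) | ((0 + 0) | 0) | ∅
  s19 = (0 + 0) | (0 | (0 + 0)) | (0 + 0) | ∅
LTS(Q): 25 reachable states
  t0 = b.(a.(0 + 0) | (b.0 | (0 + 0))) | (b.b.(0 + 0) + a.((0 + 0) | b.0)) | ··a··> t1, ··b··> t2, ··b··> t3
  t1 = b.(a.(0 + 0) | (b.0 | (0 + 0))) | ((0 + 0) | b.0) | ··b··> t4, ··b··> t5
  t2 = a.(0 + 0) | (b.0 | (0 + 0)) | (b.b.(0 + 0) + a.((0 + 0) | b.0)) | ··a··> t4, ··a··> t6, ··b··> t7, ··b··> t8
  t3 = b.(a.(0 + 0) | (b.0 | (0 + 0))) | b.(0 + 0) | ··b··> t8, ··b··> t9
  t4 = a.(0 + 0) | (b.0 | (0 + 0)) | ((0 + 0) | b.0) | ··a··> t10, ··b··> t11, ··b··> t12
  t5 = b.(a.(0 + 0) | (b.0 | (0 + 0))) | ((0 + 0) | 0) | ··b··> t12
  t6 = (0 + 0) | (b.0 | (0 + 0)) | (b.b.(0 + 0) + a.((0 + 0) | b.0)) | ··a··> t10, ··b··> t13, ··b··> t14
  t7 = a.(0 + 0) | (0 | (0 + 0)) | (b.b.(0 + 0) + a.((0 + 0) | b.0)) | ··a··> t11, ··a··> t13, ··b··> t15
  t8 = a.(0 + 0) | (b.0 | (0 + 0)) | b.(0 + 0) | ··a··> t14, ··b··> t15, ··b··> t16
  t9 = b.(a.(0 + 0) | (b.0 | (0 + 0))) | (0 + 0) | ··b··> t16
  t10 = (0 + 0) | (b.0 | (0 + 0)) | ((0 + 0) | b.0) | ··b··> t17, ··b··> t18
  t11 = a.(0 + 0) | (0 | (0 + 0)) | ((0 + 0) | b.0) | ··a··> t17, ··b··> t19
  t12 = a.(0 + 0) | (b.0 | (0 + 0)) | ((0 + 0) | 0) | ··a··> t18, ··b··> t19
  t13 = (0 + 0) | (0 | (0 + 0)) | (b.b.(0 + 0) + a.((0 + 0) | b.0)) | ··a··> t17, ··b··> t20
  t14 = (0 + 0) | (b.0 | (0 + 0)) | b.(0 + 0) | ··b··> t20, ··b··> t21
  t15 = a.(0 + 0) | (0 | (0 + 0)) | b.(0 + 0) | ··a··> t20, ··b··> t22
  t16 = a.(0 + 0) | (b.0 | (0 + 0)) | (0 + 0) | ··a··> t21, ··b··> t22
  t17 = (0 + 0) | (0 | (0 + 0)) | ((0 + 0) | b.0) | ··b··> t23
  t18 = (0 + 0) | (b.0 | (0 + 0)) | ((0 + 0) | 0) | ··b··> t23
  t19 = a.(0 + 0) | (0 | (0 + 0)) | ((0 + 0) | 0) | ··a··> t23
  t20 = (0 + 0) | (0 | (0 + 0)) | b.(0 + 0) | ··b··> t24
  t21 = (0 + 0) | (b.0 | (0 + 0)) | (0 + 0) | ··b··> t24
  t22 = a.(0 + 0) | (0 | (0 + 0)) | (0 + 0) | ··a··> t24
  t23 = (0 + 0) | (0 | (0 + 0)) | ((0 + 0) | 0) | ∅
  t24 = (0 + 0) | (0 | (0 + 0)) | (0 + 0) | ∅
Run σ = ⟨aa⟩ on P: start {s0}
  step 1 (a): {s1, s2}
  step 2 (a): {s5}
  ✓ P
Run σ = ⟨aa⟩ on Q: start {t0}
  step 1 (a): {t1}
  step 2 (a): no successor for Q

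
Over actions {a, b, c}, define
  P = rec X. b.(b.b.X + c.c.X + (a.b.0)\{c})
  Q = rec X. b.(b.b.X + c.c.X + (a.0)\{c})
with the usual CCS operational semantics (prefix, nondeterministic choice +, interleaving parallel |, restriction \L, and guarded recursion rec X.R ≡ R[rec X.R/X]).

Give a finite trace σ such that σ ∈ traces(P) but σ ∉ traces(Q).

P's transition system — 6 states:
  u0 = rec X. b.(b.b.X + c.c.X + (a.b.0)\{c}) :: --b--▸ u1
  u1 = b.b.(rec X. b.(b.b.X + c.c.X + (a.b.0)\{c})) + c.c.(rec X. b.(b.b.X + c.c.X + (a.b.0)\{c})) + (a.b.0)\{c} :: --a--▸ u2, --b--▸ u3, --c--▸ u4
  u2 = (b.0)\{c} :: --b--▸ u5
  u3 = b.(rec X. b.(b.b.X + c.c.X + (a.b.0)\{c})) :: --b--▸ u0
  u4 = c.(rec X. b.(b.b.X + c.c.X + (a.b.0)\{c})) :: --c--▸ u0
  u5 = 0\{c} :: (no moves)
Q's transition system — 5 states:
  v0 = rec X. b.(b.b.X + c.c.X + (a.0)\{c}) :: --b--▸ v1
  v1 = b.b.(rec X. b.(b.b.X + c.c.X + (a.0)\{c})) + c.c.(rec X. b.(b.b.X + c.c.X + (a.0)\{c})) + (a.0)\{c} :: --a--▸ v2, --b--▸ v3, --c--▸ v4
  v2 = 0\{c} :: (no moves)
  v3 = b.(rec X. b.(b.b.X + c.c.X + (a.0)\{c})) :: --b--▸ v0
  v4 = c.(rec X. b.(b.b.X + c.c.X + (a.0)\{c})) :: --c--▸ v0
Run σ = ⟨bab⟩ on P: start {u0}
  [1] b ⇒ {u1}
  [2] a ⇒ {u2}
  [3] b ⇒ {u5}
  P completes σ.
Run σ = ⟨bab⟩ on Q: start {v0}
  [1] b ⇒ {v1}
  [2] a ⇒ {v2}
  [3] b ⇒ ∅  — Q cannot continue

bab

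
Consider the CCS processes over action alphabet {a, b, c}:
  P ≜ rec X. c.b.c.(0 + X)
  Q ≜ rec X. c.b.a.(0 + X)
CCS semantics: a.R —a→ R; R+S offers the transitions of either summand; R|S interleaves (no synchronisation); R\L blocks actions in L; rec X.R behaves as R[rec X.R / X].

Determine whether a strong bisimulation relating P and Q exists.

Reachable graph of P (4 states):
  m0 = rec X. c.b.c.(0 + X) ⊢ --c--▸ m1
  m1 = b.c.(0 + (rec X. c.b.c.(0 + X))) ⊢ --b--▸ m2
  m2 = c.(0 + (rec X. c.b.c.(0 + X))) ⊢ --c--▸ m3
  m3 = 0 + (rec X. c.b.c.(0 + X)) ⊢ --c--▸ m1
Reachable graph of Q (4 states):
  n0 = rec X. c.b.a.(0 + X) ⊢ --c--▸ n1
  n1 = b.a.(0 + (rec X. c.b.a.(0 + X))) ⊢ --b--▸ n2
  n2 = a.(0 + (rec X. c.b.a.(0 + X))) ⊢ --a--▸ n3
  n3 = 0 + (rec X. c.b.a.(0 + X)) ⊢ --c--▸ n1
Bisimilarity quotient blocks:
  B0 = {m0, m3}
  B1 = {m1}
  B2 = {m2}
  B3 = {n0, n3}
  B4 = {n1}
  B5 = {n2}
m0 ∈ B0, n0 ∈ B3 → different blocks

not bisimilar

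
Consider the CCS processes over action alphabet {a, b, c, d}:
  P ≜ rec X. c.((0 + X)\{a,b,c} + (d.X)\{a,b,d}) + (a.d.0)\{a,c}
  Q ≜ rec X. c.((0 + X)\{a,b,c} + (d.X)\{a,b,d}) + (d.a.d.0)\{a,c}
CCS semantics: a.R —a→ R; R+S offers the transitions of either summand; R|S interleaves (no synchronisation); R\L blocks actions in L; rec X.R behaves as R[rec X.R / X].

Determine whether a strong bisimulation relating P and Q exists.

P's transition system — 2 states:
  m0 = rec X. c.((0 + X)\{a,b,c} + (d.X)\{a,b,d}) + (a.d.0)\{a,c} ⊢ ··c··> m1
  m1 = (0 + (rec X. c.((0 + X)\{a,b,c} + (d.X)\{a,b,d}) + (a.d.0)\{a,c}))\{a,b,c} + (d.(rec X. c.((0 + X)\{a,b,c} + (d.X)\{a,b,d}) + (a.d.0)\{a,c}))\{a,b,d} ⊢ ·
Q's transition system — 4 states:
  n0 = rec X. c.((0 + X)\{a,b,c} + (d.X)\{a,b,d}) + (d.a.d.0)\{a,c} ⊢ ··c··> n1, ··d··> n2
  n1 = (0 + (rec X. c.((0 + X)\{a,b,c} + (d.X)\{a,b,d}) + (d.a.d.0)\{a,c}))\{a,b,c} + (d.(rec X. c.((0 + X)\{a,b,c} + (d.X)\{a,b,d}) + (d.a.d.0)\{a,c}))\{a,b,d} ⊢ ··d··> n3
  n2 = (a.d.0)\{a,c} ⊢ ·
  n3 = (a.d.0)\{a,c}\{a,b,c} ⊢ ·
Coarsest stable partition (strong bisimilarity classes):
  B0 = {m0}
  B1 = {m1, n2, n3}
  B2 = {n0}
  B3 = {n1}
m0 ∈ B0, n0 ∈ B2 → different blocks

not bisimilar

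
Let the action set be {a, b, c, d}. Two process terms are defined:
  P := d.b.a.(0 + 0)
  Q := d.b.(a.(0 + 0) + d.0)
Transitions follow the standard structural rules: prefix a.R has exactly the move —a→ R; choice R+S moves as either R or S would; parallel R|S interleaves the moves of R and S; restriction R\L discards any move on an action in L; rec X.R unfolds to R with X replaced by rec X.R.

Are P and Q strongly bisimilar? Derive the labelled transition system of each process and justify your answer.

Reachable graph of P (4 states):
  m0 = d.b.a.(0 + 0) has moves --d--▸ m1
  m1 = b.a.(0 + 0) has moves --b--▸ m2
  m2 = a.(0 + 0) has moves --a--▸ m3
  m3 = 0 + 0 has moves ·
Reachable graph of Q (5 states):
  n0 = d.b.(a.(0 + 0) + d.0) has moves --d--▸ n1
  n1 = b.(a.(0 + 0) + d.0) has moves --b--▸ n2
  n2 = a.(0 + 0) + d.0 has moves --a--▸ n3, --d--▸ n4
  n3 = 0 + 0 has moves ·
  n4 = 0 has moves ·
Coarsest stable partition (strong bisimilarity classes):
  B0 = {m0}
  B1 = {m1}
  B2 = {m2}
  B3 = {m3, n3, n4}
  B4 = {n0}
  B5 = {n1}
  B6 = {n2}
m0 ∈ B0, n0 ∈ B4 → different blocks

not bisimilar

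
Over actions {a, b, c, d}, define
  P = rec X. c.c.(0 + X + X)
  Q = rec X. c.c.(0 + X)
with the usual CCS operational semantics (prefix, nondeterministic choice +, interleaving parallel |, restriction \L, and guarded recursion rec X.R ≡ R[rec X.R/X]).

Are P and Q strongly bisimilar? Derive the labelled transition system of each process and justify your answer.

P ~ Q

Reachable graph of P (3 states):
  m0 = rec X. c.c.(0 + X + X) :: --c--▸ m1
  m1 = c.(0 + (rec X. c.c.(0 + X + X)) + (rec X. c.c.(0 + X + X))) :: --c--▸ m2
  m2 = 0 + (rec X. c.c.(0 + X + X)) + (rec X. c.c.(0 + X + X)) :: --c--▸ m1
Reachable graph of Q (3 states):
  n0 = rec X. c.c.(0 + X) :: --c--▸ n1
  n1 = c.(0 + (rec X. c.c.(0 + X))) :: --c--▸ n2
  n2 = 0 + (rec X. c.c.(0 + X)) :: --c--▸ n1
Partition-refinement fixed point:
  B0 = {m0, m1, m2, n0, n1, n2}
m0 ∈ B0, n0 ∈ B0 → same block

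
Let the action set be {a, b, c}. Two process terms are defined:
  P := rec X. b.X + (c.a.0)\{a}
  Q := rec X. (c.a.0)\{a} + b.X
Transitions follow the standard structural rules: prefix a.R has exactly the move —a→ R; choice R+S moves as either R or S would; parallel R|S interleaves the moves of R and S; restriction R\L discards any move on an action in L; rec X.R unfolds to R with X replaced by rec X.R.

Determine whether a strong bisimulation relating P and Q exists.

LTS(P): 2 reachable states
  u0 = rec X. b.X + (c.a.0)\{a} ⊢ —b→ u0, —c→ u1
  u1 = (a.0)\{a} ⊢ deadlocked
LTS(Q): 2 reachable states
  v0 = rec X. (c.a.0)\{a} + b.X ⊢ —b→ v0, —c→ v1
  v1 = (a.0)\{a} ⊢ deadlocked
Coarsest stable partition (strong bisimilarity classes):
  B0 = {u0, v0}
  B1 = {u1, v1}
u0 ∈ B0, v0 ∈ B0 → same block

bisimilar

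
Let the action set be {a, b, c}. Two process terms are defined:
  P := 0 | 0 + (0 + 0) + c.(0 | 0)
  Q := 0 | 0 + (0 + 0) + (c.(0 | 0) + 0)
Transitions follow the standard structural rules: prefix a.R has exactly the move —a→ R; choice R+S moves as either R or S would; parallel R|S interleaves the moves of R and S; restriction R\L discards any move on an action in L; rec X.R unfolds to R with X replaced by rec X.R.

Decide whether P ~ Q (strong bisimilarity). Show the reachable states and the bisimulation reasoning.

Reachable graph of P (2 states):
  u0 = 0 | 0 + (0 + 0) + c.(0 | 0) :: -c-> u1
  u1 = 0 | 0 :: (no moves)
Reachable graph of Q (2 states):
  v0 = 0 | 0 + (0 + 0) + (c.(0 | 0) + 0) :: -c-> v1
  v1 = 0 | 0 :: (no moves)
Coarsest stable partition (strong bisimilarity classes):
  B0 = {u0, v0}
  B1 = {u1, v1}
u0 ∈ B0, v0 ∈ B0 → same block

P ~ Q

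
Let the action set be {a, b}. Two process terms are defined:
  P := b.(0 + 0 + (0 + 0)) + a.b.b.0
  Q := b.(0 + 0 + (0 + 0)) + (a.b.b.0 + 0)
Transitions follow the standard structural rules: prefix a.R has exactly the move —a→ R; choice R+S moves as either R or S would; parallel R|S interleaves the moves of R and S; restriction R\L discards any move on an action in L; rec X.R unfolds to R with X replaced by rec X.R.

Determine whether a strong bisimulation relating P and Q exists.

P ~ Q

P's transition system — 5 states:
  s0 = b.(0 + 0 + (0 + 0)) + a.b.b.0 has moves —a→ s1, —b→ s2
  s1 = b.b.0 has moves —b→ s3
  s2 = 0 + 0 + (0 + 0) has moves stopped
  s3 = b.0 has moves —b→ s4
  s4 = 0 has moves stopped
Q's transition system — 5 states:
  t0 = b.(0 + 0 + (0 + 0)) + (a.b.b.0 + 0) has moves —a→ t1, —b→ t2
  t1 = b.b.0 has moves —b→ t3
  t2 = 0 + 0 + (0 + 0) has moves stopped
  t3 = b.0 has moves —b→ t4
  t4 = 0 has moves stopped
Coarsest stable partition (strong bisimilarity classes):
  B0 = {s0, t0}
  B1 = {s1, t1}
  B2 = {s3, t3}
  B3 = {s2, s4, t2, t4}
s0 ∈ B0, t0 ∈ B0 → same block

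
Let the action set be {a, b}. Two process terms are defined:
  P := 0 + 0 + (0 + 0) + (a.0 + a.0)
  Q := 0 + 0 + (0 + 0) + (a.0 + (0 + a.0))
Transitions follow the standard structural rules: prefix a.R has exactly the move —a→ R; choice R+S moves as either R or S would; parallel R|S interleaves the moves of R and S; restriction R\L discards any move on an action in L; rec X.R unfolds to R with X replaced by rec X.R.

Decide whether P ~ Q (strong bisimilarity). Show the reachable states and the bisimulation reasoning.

P's transition system — 2 states:
  u0 = 0 + 0 + (0 + 0) + (a.0 + a.0) has moves —a→ u1
  u1 = 0 has moves (no moves)
Q's transition system — 2 states:
  v0 = 0 + 0 + (0 + 0) + (a.0 + (0 + a.0)) has moves —a→ v1
  v1 = 0 has moves (no moves)
Coarsest stable partition (strong bisimilarity classes):
  B0 = {u0, v0}
  B1 = {u1, v1}
u0 ∈ B0, v0 ∈ B0 → same block

YES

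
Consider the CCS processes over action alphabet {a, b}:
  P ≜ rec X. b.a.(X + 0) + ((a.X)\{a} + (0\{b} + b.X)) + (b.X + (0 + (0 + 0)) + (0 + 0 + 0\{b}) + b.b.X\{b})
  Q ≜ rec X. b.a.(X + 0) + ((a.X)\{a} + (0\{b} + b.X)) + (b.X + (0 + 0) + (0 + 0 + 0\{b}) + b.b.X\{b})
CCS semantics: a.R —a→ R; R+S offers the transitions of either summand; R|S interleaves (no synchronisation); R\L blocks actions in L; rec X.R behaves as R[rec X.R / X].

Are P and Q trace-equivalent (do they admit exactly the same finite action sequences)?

P's transition system — 5 states:
  s0 = rec X. b.a.(X + 0) + ((a.X)\{a} + (0\{b} + b.X)) + (b.X + (0 + (0 + 0)) + (0 + 0 + 0\{b}) + b.b.X\{b}) → --b--▸ s0, --b--▸ s1, --b--▸ s2
  s1 = a.((rec X. b.a.(X + 0) + ((a.X)\{a} + (0\{b} + b.X)) + (b.X + (0 + (0 + 0)) + (0 + 0 + 0\{b}) + b.b.X\{b})) + 0) → --a--▸ s3
  s2 = b.(rec X. b.a.(X + 0) + ((a.X)\{a} + (0\{b} + b.X)) + (b.X + (0 + (0 + 0)) + (0 + 0 + 0\{b}) + b.b.X\{b}))\{b} → --b--▸ s4
  s3 = (rec X. b.a.(X + 0) + ((a.X)\{a} + (0\{b} + b.X)) + (b.X + (0 + (0 + 0)) + (0 + 0 + 0\{b}) + b.b.X\{b})) + 0 → --b--▸ s0, --b--▸ s1, --b--▸ s2
  s4 = (rec X. b.a.(X + 0) + ((a.X)\{a} + (0\{b} + b.X)) + (b.X + (0 + (0 + 0)) + (0 + 0 + 0\{b}) + b.b.X\{b}))\{b} → (no moves)
Q's transition system — 5 states:
  t0 = rec X. b.a.(X + 0) + ((a.X)\{a} + (0\{b} + b.X)) + (b.X + (0 + 0) + (0 + 0 + 0\{b}) + b.b.X\{b}) → --b--▸ t0, --b--▸ t1, --b--▸ t2
  t1 = a.((rec X. b.a.(X + 0) + ((a.X)\{a} + (0\{b} + b.X)) + (b.X + (0 + 0) + (0 + 0 + 0\{b}) + b.b.X\{b})) + 0) → --a--▸ t3
  t2 = b.(rec X. b.a.(X + 0) + ((a.X)\{a} + (0\{b} + b.X)) + (b.X + (0 + 0) + (0 + 0 + 0\{b}) + b.b.X\{b}))\{b} → --b--▸ t4
  t3 = (rec X. b.a.(X + 0) + ((a.X)\{a} + (0\{b} + b.X)) + (b.X + (0 + 0) + (0 + 0 + 0\{b}) + b.b.X\{b})) + 0 → --b--▸ t0, --b--▸ t1, --b--▸ t2
  t4 = (rec X. b.a.(X + 0) + ((a.X)\{a} + (0\{b} + b.X)) + (b.X + (0 + 0) + (0 + 0 + 0\{b}) + b.b.X\{b}))\{b} → (no moves)
Coarsest stable partition (strong bisimilarity classes):
  B0 = {s0, s3, t0, t3}
  B1 = {s2, t2}
  B2 = {s4, t4}
  B3 = {s1, t1}
s0 ∈ B0, t0 ∈ B0 → same block
Bisimilar ⇒ trace-equivalent.

traces(P) = traces(Q)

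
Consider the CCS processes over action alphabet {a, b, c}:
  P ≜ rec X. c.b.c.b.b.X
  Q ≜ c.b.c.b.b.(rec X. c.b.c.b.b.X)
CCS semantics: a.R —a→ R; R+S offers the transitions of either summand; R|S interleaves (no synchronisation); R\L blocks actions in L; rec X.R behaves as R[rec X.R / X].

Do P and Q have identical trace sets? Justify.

traces(P) = traces(Q)

Reachable graph of P (5 states):
  p0 = rec X. c.b.c.b.b.X has moves —c→ p1
  p1 = b.c.b.b.(rec X. c.b.c.b.b.X) has moves —b→ p2
  p2 = c.b.b.(rec X. c.b.c.b.b.X) has moves —c→ p3
  p3 = b.b.(rec X. c.b.c.b.b.X) has moves —b→ p4
  p4 = b.(rec X. c.b.c.b.b.X) has moves —b→ p0
Reachable graph of Q (6 states):
  q0 = c.b.c.b.b.(rec X. c.b.c.b.b.X) has moves —c→ q1
  q1 = b.c.b.b.(rec X. c.b.c.b.b.X) has moves —b→ q2
  q2 = c.b.b.(rec X. c.b.c.b.b.X) has moves —c→ q3
  q3 = b.b.(rec X. c.b.c.b.b.X) has moves —b→ q4
  q4 = b.(rec X. c.b.c.b.b.X) has moves —b→ q5
  q5 = rec X. c.b.c.b.b.X has moves —c→ q1
Bisimilarity quotient blocks:
  B0 = {p0, q0, q5}
  B1 = {p1, q1}
  B2 = {p2, q2}
  B3 = {p3, q3}
  B4 = {p4, q4}
p0 ∈ B0, q0 ∈ B0 → same block
Bisimilar ⇒ trace-equivalent.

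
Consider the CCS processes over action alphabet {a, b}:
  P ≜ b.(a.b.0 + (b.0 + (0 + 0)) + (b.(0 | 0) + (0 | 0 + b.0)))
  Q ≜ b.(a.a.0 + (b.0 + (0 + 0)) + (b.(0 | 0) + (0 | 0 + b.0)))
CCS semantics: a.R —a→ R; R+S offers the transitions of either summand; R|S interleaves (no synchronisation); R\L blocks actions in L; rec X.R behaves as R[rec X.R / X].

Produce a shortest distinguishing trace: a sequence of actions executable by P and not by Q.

LTS(P): 5 reachable states
  s0 = b.(a.b.0 + (b.0 + (0 + 0)) + (b.(0 | 0) + (0 | 0 + b.0))) :: —b→ s1
  s1 = a.b.0 + (b.0 + (0 + 0)) + (b.(0 | 0) + (0 | 0 + b.0)) :: —a→ s2, —b→ s3, —b→ s4
  s2 = b.0 :: —b→ s3
  s3 = 0 :: stopped
  s4 = 0 | 0 :: stopped
LTS(Q): 5 reachable states
  t0 = b.(a.a.0 + (b.0 + (0 + 0)) + (b.(0 | 0) + (0 | 0 + b.0))) :: —b→ t1
  t1 = a.a.0 + (b.0 + (0 + 0)) + (b.(0 | 0) + (0 | 0 + b.0)) :: —a→ t2, —b→ t3, —b→ t4
  t2 = a.0 :: —a→ t3
  t3 = 0 :: stopped
  t4 = 0 | 0 :: stopped
Trace ⟨bab⟩ through P, begin at {s0}:
  after b @ step 1: {s1}
  after a @ step 2: {s2}
  after b @ step 3: {s3}
  P completes σ.
Trace ⟨bab⟩ through Q, begin at {t0}:
  after b @ step 1: {t1}
  after a @ step 2: {t2}
  after b @ step 3: ∅  — Q cannot continue

bab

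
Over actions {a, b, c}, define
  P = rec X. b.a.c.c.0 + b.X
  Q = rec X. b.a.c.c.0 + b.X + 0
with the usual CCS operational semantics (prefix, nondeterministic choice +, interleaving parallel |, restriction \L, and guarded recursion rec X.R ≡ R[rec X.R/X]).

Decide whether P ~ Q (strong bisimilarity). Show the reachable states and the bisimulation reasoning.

YES

Reachable graph of P (5 states):
  u0 = rec X. b.a.c.c.0 + b.X ⊢ ··b··> u0, ··b··> u1
  u1 = a.c.c.0 ⊢ ··a··> u2
  u2 = c.c.0 ⊢ ··c··> u3
  u3 = c.0 ⊢ ··c··> u4
  u4 = 0 ⊢ (no moves)
Reachable graph of Q (5 states):
  v0 = rec X. b.a.c.c.0 + b.X + 0 ⊢ ··b··> v0, ··b··> v1
  v1 = a.c.c.0 ⊢ ··a··> v2
  v2 = c.c.0 ⊢ ··c··> v3
  v3 = c.0 ⊢ ··c··> v4
  v4 = 0 ⊢ (no moves)
Bisimilarity quotient blocks:
  B0 = {u0, v0}
  B1 = {u1, v1}
  B2 = {u2, v2}
  B3 = {u3, v3}
  B4 = {u4, v4}
u0 ∈ B0, v0 ∈ B0 → same block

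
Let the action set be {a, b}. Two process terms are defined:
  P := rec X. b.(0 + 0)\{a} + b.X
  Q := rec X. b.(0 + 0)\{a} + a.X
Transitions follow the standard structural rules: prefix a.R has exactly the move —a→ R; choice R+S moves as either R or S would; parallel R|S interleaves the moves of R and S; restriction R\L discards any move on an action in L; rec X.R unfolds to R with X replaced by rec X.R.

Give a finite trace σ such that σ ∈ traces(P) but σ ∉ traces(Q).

P's transition system — 2 states:
  s0 = rec X. b.(0 + 0)\{a} + b.X | =b=> s0, =b=> s1
  s1 = (0 + 0)\{a} | deadlocked
Q's transition system — 2 states:
  t0 = rec X. b.(0 + 0)\{a} + a.X | =a=> t0, =b=> t1
  t1 = (0 + 0)\{a} | deadlocked
Trace ⟨bb⟩ through P, begin at {s0}:
  [1] b ⇒ {s0, s1}
  [2] b ⇒ {s0, s1}
  — P admits the full trace.
Trace ⟨bb⟩ through Q, begin at {t0}:
  [1] b ⇒ {t1}
  [2] b ⇒ no successor for Q

bb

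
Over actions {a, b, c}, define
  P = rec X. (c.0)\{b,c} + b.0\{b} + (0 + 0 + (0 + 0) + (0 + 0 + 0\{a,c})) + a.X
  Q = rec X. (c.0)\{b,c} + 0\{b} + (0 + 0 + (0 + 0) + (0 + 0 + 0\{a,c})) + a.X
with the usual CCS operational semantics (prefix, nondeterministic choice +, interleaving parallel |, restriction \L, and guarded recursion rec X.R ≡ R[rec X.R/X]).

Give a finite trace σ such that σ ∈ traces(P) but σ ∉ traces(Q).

b

LTS(P): 2 reachable states
  m0 = rec X. (c.0)\{b,c} + b.0\{b} + (0 + 0 + (0 + 0) + (0 + 0 + 0\{a,c})) + a.X → --a--▸ m0, --b--▸ m1
  m1 = 0\{b} → deadlocked
LTS(Q): 1 reachable states
  n0 = rec X. (c.0)\{b,c} + 0\{b} + (0 + 0 + (0 + 0) + (0 + 0 + 0\{a,c})) + a.X → --a--▸ n0
Run σ = ⟨b⟩ on P: start {m0}
  step 1 (b): {m1}
  P completes σ.
Run σ = ⟨b⟩ on Q: start {n0}
  step 1 (b): ∅ (Q stuck)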